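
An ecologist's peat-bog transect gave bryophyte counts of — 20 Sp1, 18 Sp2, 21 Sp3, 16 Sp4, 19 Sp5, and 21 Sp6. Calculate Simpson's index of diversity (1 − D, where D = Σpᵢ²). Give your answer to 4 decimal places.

0.8319

Total N = 20+18+21+16+19+21 = 115, so the proportions are 0.173913, 0.156522, 0.182609, 0.13913, 0.165217, 0.182609 (working shown to 6 dp, full precision carried).
D = 0.173913² + 0.156522² + 0.182609² + 0.13913² + 0.165217² + 0.182609² = 0.030246 + 0.024499 + 0.033346 + 0.019357 + 0.027297 + 0.033346 = 0.168091.
So 1 − D = 0.831909, i.e. 0.8319 to 4 decimal places.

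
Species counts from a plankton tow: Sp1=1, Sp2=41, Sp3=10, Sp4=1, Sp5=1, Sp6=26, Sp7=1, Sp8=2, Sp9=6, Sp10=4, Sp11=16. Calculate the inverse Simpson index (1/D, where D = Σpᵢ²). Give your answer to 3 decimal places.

4.285

Total N = 1+41+10+1+1+26+1+2+6+4+16 = 109, so the proportions are 0.0091743, 0.3761468, 0.0917431, 0.0091743, 0.0091743, 0.2385321, 0.0091743, 0.0183486, 0.0550459, 0.0366972, 0.146789 (working shown to 7 dp, full precision carried).
D = 0.0091743² + 0.3761468² + 0.0917431² + 0.0091743² + 0.0091743² + 0.2385321² + 0.0091743² + 0.0183486² + 0.0550459² + 0.0366972² + 0.146789² = 0.0000842 + 0.1414864 + 0.0084168 + 0.0000842 + 0.0000842 + 0.0568976 + 0.0000842 + 0.0003367 + 0.0030300 + 0.0013467 + 0.0215470 = 0.2333979.
So 1/D = 4.28453, i.e. 4.285 to 3 decimal places.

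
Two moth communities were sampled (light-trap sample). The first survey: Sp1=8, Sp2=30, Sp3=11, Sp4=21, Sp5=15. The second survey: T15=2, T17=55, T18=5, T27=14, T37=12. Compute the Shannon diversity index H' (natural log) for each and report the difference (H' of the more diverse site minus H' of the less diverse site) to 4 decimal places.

0.3993

The first survey: N=85, proportions 0.094118, 0.352941, 0.129412, 0.247059, 0.176471, giving H' = 1.506133 (working shown to 6 dp, full precision carried).
The second survey: N=88, proportions 0.022727, 0.625, 0.056818, 0.159091, 0.136364, giving H' = 1.106854.
Difference = |1.506133 − 1.106854| = 0.399279, i.e. 0.3993 to 4 decimal places.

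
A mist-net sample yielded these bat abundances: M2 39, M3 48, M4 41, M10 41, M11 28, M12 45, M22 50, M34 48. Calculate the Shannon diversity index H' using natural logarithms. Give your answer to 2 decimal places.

Total N = 39+48+41+41+28+45+50+48 = 340, so the proportions are 0.1147, 0.1412, 0.1206, 0.1206, 0.0824, 0.1324, 0.1471, 0.1412 (working shown to 4 dp, full precision carried).
Each pᵢ ln pᵢ term: 0.1147×(-2.1654)=-0.2484, 0.1412×(-1.9577)=-0.2764, 0.1206×(-2.1154)=-0.2551, 0.1206×(-2.1154)=-0.2551, 0.0824×(-2.4967)=-0.2056, 0.1324×(-2.0223)=-0.2677, 0.1471×(-1.9169)=-0.2819, 0.1412×(-1.9577)=-0.2764.
Sum = -2.0665, so H' = 2.07.

2.07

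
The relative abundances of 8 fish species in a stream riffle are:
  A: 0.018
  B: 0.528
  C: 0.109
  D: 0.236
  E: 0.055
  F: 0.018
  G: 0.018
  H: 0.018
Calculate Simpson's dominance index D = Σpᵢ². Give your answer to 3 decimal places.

0.351

D = 0.018² + 0.528² + 0.109² + 0.236² + 0.055² + 0.018² + 0.018² + 0.018² = 0.00032 + 0.27878 + 0.01188 + 0.05570 + 0.00302 + 0.00032 + 0.00032 + 0.00032 = 0.35068 (working shown to 5 dp, full precision carried).
To 3 decimal places, D = 0.351.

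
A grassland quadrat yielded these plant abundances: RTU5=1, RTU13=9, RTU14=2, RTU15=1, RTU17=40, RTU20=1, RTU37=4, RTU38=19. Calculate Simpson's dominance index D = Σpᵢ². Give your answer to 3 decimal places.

0.348

Total N = 1+9+2+1+40+1+4+19 = 77, so the proportions are 0.01299, 0.11688, 0.02597, 0.01299, 0.51948, 0.01299, 0.05195, 0.24675 (working shown to 5 dp, full precision carried).
D = 0.01299² + 0.11688² + 0.02597² + 0.01299² + 0.51948² + 0.01299² + 0.05195² + 0.24675² = 0.00017 + 0.01366 + 0.00067 + 0.00017 + 0.26986 + 0.00017 + 0.00270 + 0.06089 = 0.34829.
To 3 decimal places, D = 0.348.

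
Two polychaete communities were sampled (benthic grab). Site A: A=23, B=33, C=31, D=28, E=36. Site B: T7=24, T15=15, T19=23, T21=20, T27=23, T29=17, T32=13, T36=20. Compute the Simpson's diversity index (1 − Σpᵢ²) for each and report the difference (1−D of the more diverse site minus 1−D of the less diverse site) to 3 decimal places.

0.075

Site A: N=151, proportions 0.15232, 0.21854, 0.2053, 0.18543, 0.23841, giving 1−D = 0.79567 (working shown to 5 dp, full precision carried).
Site B: N=155, proportions 0.15484, 0.09677, 0.14839, 0.12903, 0.14839, 0.10968, 0.08387, 0.12903, giving 1−D = 0.87026.
Difference = |0.79567 − 0.87026| = 0.07459, i.e. 0.075 to 3 decimal places.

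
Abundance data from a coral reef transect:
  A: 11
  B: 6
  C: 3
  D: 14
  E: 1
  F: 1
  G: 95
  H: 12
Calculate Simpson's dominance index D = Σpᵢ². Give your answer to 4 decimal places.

0.4662

Total N = 11+6+3+14+1+1+95+12 = 143, so the proportions are 0.076923, 0.041958, 0.020979, 0.097902, 0.006993, 0.006993, 0.664336, 0.083916 (working shown to 6 dp, full precision carried).
D = 0.076923² + 0.041958² + 0.020979² + 0.097902² + 0.006993² + 0.006993² + 0.664336² + 0.083916² = 0.005917 + 0.001760 + 0.000440 + 0.009585 + 0.000049 + 0.000049 + 0.441342 + 0.007042 = 0.466184.
To 4 decimal places, D = 0.4662.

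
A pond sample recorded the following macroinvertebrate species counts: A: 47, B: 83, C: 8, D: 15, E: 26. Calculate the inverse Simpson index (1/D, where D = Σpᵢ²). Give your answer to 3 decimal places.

3.184

Total N = 47+83+8+15+26 = 179, so the proportions are 0.2625698, 0.4636872, 0.0446927, 0.0837989, 0.1452514 (working shown to 7 dp, full precision carried).
D = 0.2625698² + 0.4636872² + 0.0446927² + 0.0837989² + 0.1452514² = 0.0689429 + 0.2150058 + 0.0019974 + 0.0070223 + 0.0210980 = 0.3140664.
So 1/D = 3.18404, i.e. 3.184 to 3 decimal places.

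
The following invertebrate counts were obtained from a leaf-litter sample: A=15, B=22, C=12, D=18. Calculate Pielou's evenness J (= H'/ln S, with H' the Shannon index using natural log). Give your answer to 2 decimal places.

0.98

Total N = 15+22+12+18 = 67, so the proportions are 0.2239, 0.3284, 0.1791, 0.2687 (working shown to 4 dp, full precision carried).
H' = −Σ pᵢ ln pᵢ = −((-0.3351) + (-0.3657) + (-0.3080) + (-0.3531)) = 1.3619.
With S = 4 species, ln S = 1.3863, so J = 1.3619/1.3863 = 0.9824, i.e. 0.98 to 2 decimal places.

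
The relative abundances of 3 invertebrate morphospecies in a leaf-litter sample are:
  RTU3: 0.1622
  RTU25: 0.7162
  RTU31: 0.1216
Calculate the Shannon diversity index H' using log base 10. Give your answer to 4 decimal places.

0.3432

Each pᵢ log₁₀ pᵢ term (working shown to 6 dp, full precision carried): 0.1622×(-0.789949)=-0.128130, 0.7162×(-0.144966)=-0.103824, 0.1216×(-0.915066)=-0.111272.
Sum = -0.343226, so H' = 0.3432.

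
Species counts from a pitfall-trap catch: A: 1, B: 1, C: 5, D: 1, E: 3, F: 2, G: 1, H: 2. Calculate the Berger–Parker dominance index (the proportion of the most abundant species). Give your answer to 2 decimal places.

0.31

Total N = 1+1+5+1+3+2+1+2 = 16, so the proportions are 0.0625, 0.0625, 0.3125, 0.0625, 0.1875, 0.125, 0.0625, 0.125 (working shown to 4 dp, full precision carried).
The largest proportion is 0.3125, i.e. d = 0.31 to 2 decimal places.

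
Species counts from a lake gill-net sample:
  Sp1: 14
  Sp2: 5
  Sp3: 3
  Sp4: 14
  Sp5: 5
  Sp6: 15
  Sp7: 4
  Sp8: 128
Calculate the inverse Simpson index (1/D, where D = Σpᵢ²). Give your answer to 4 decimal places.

Total N = 14+5+3+14+5+15+4+128 = 188, so the proportions are 0.0744681, 0.0265957, 0.0159574, 0.0744681, 0.0265957, 0.0797872, 0.0212766, 0.6808511 (working shown to 7 dp, full precision carried).
D = 0.0744681² + 0.0265957² + 0.0159574² + 0.0744681² + 0.0265957² + 0.0797872² + 0.0212766² + 0.6808511² = 0.0055455 + 0.0007073 + 0.0002546 + 0.0055455 + 0.0007073 + 0.0063660 + 0.0004527 + 0.4635582 = 0.4831372.
So 1/D = 2.069806, i.e. 2.0698 to 4 decimal places.

2.0698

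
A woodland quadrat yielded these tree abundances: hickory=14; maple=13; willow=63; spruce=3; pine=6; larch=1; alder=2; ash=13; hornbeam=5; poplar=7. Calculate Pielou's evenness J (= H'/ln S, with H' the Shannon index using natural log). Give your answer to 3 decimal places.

0.730

Total N = 14+13+63+3+6+1+2+13+5+7 = 127, so the proportions are 0.11024, 0.10236, 0.49606, 0.02362, 0.04724, 0.00787, 0.01575, 0.10236, 0.03937, 0.05512 (working shown to 5 dp, full precision carried).
H' = −Σ pᵢ ln pᵢ = −((-0.24309) + (-0.23331) + (-0.34777) + (-0.08848) + (-0.14421) + (-0.03814) + (-0.06537) + (-0.23331) + (-0.12735) + (-0.15975)) = 1.68077.
With S = 10 species, ln S = 2.30259, so J = 1.68077/2.30259 = 0.72995, i.e. 0.730 to 3 decimal places.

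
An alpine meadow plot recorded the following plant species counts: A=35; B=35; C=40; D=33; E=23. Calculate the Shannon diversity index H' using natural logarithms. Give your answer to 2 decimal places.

Total N = 35+35+40+33+23 = 166, so the proportions are 0.2108, 0.2108, 0.241, 0.1988, 0.1386 (working shown to 4 dp, full precision carried).
Each pᵢ ln pᵢ term: 0.2108×(-1.5566)=-0.3282, 0.2108×(-1.5566)=-0.3282, 0.241×(-1.4231)=-0.3429, 0.1988×(-1.6155)=-0.3211, 0.1386×(-1.9765)=-0.2739.
Sum = -1.5943, so H' = 1.59.

1.59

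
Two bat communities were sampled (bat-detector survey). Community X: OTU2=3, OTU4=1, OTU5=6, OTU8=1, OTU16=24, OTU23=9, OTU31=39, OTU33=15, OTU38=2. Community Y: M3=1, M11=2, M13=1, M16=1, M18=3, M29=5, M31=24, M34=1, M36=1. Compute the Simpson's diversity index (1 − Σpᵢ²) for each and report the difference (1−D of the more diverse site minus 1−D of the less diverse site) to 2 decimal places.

Community X: N=100, proportions 0.03, 0.01, 0.06, 0.01, 0.24, 0.09, 0.39, 0.15, 0.02, giving 1−D = 0.7546 (working shown to 4 dp, full precision carried).
Community Y: N=39, proportions 0.0256, 0.0513, 0.0256, 0.0256, 0.0769, 0.1282, 0.6154, 0.0256, 0.0256, giving 1−D = 0.5930.
Difference = |0.7546 − 0.5930| = 0.1616, i.e. 0.16 to 2 decimal places.

0.16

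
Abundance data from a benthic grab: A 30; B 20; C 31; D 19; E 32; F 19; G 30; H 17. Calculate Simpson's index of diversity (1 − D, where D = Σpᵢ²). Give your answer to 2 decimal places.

Total N = 30+20+31+19+32+19+30+17 = 198, so the proportions are 0.1515, 0.101, 0.1566, 0.096, 0.1616, 0.096, 0.1515, 0.0859 (working shown to 4 dp, full precision carried).
D = 0.1515² + 0.101² + 0.1566² + 0.096² + 0.1616² + 0.096² + 0.1515² + 0.0859² = 0.0230 + 0.0102 + 0.0245 + 0.0092 + 0.0261 + 0.0092 + 0.0230 + 0.0074 = 0.1325.
So 1 − D = 0.8675, i.e. 0.87 to 2 decimal places.

0.87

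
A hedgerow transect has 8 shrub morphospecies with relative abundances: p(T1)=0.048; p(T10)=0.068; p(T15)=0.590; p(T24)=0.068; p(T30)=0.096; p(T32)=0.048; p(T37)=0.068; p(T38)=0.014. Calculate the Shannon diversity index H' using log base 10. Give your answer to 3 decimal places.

0.624

Each pᵢ log₁₀ pᵢ term (working shown to 5 dp, full precision carried): 0.048×(-1.31876)=-0.06330, 0.068×(-1.16749)=-0.07939, 0.59×(-0.22915)=-0.13520, 0.068×(-1.16749)=-0.07939, 0.096×(-1.01773)=-0.09770, 0.048×(-1.31876)=-0.06330, 0.068×(-1.16749)=-0.07939, 0.014×(-1.85387)=-0.02595.
Sum = -0.62362, so H' = 0.624.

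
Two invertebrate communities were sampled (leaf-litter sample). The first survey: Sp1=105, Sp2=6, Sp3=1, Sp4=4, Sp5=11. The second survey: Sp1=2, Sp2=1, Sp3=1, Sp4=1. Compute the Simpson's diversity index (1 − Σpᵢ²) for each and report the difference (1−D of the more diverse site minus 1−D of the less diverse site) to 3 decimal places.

The first survey: N=127, proportions 0.82677, 0.04724, 0.00787, 0.0315, 0.08661, giving 1−D = 0.30566 (working shown to 5 dp, full precision carried).
The second survey: N=5, proportions 0.4, 0.2, 0.2, 0.2, giving 1−D = 0.72000.
Difference = |0.30566 − 0.72000| = 0.41434, i.e. 0.414 to 3 decimal places.

0.414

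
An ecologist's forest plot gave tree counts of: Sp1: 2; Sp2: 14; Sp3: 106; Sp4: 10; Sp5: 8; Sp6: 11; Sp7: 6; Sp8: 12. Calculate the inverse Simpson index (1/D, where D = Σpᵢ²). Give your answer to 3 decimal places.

Total N = 2+14+106+10+8+11+6+12 = 169, so the proportions are 0.011834, 0.08284, 0.627219, 0.059172, 0.047337, 0.065089, 0.035503, 0.071006 (working shown to 6 dp, full precision carried).
D = 0.011834² + 0.08284² + 0.627219² + 0.059172² + 0.047337² + 0.065089² + 0.035503² + 0.071006² = 0.000140 + 0.006863 + 0.393404 + 0.003501 + 0.002241 + 0.004237 + 0.001260 + 0.005042 = 0.416687.
So 1/D = 2.39988, i.e. 2.400 to 3 decimal places.

2.400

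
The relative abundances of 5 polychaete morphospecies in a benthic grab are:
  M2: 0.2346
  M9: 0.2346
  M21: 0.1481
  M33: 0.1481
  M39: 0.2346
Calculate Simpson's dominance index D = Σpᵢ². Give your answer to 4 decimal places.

D = 0.2346² + 0.2346² + 0.1481² + 0.1481² + 0.2346² = 0.055037 + 0.055037 + 0.021934 + 0.021934 + 0.055037 = 0.208979 (working shown to 6 dp, full precision carried).
To 4 decimal places, D = 0.2090.

0.2090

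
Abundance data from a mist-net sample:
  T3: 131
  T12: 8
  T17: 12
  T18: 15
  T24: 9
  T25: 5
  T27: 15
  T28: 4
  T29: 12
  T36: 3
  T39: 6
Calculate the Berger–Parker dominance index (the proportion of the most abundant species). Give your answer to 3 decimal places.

0.595

Total N = 131+8+12+15+9+5+15+4+12+3+6 = 220, so the proportions are 0.59545, 0.03636, 0.05455, 0.06818, 0.04091, 0.02273, 0.06818, 0.01818, 0.05455, 0.01364, 0.02727 (working shown to 5 dp, full precision carried).
The largest proportion is 0.59545, i.e. d = 0.595 to 3 decimal places.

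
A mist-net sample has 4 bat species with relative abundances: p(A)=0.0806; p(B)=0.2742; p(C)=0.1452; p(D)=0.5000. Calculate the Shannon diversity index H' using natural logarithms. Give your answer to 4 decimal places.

1.1845

Each pᵢ ln pᵢ term (working shown to 6 dp, full precision carried): 0.0806×(-2.518257)=-0.202971, 0.2742×(-1.293898)=-0.354787, 0.1452×(-1.929643)=-0.280184, 0.5×(-0.693147)=-0.346574.
Sum = -1.184516, so H' = 1.1845.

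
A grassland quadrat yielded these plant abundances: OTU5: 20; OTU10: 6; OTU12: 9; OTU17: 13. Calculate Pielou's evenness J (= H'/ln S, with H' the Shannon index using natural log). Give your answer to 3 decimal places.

0.932

Total N = 20+6+9+13 = 48, so the proportions are 0.41667, 0.125, 0.1875, 0.27083 (working shown to 5 dp, full precision carried).
H' = −Σ pᵢ ln pᵢ = −((-0.36478) + (-0.25993) + (-0.31387) + (-0.35378)) = 1.29236.
With S = 4 species, ln S = 1.38629, so J = 1.29236/1.38629 = 0.93224, i.e. 0.932 to 3 decimal places.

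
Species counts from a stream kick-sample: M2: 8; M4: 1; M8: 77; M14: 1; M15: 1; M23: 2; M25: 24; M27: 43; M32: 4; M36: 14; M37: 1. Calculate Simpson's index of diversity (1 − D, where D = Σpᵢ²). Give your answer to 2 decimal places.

0.72

Total N = 8+1+77+1+1+2+24+43+4+14+1 = 176, so the proportions are 0.0455, 0.0057, 0.4375, 0.0057, 0.0057, 0.0114, 0.1364, 0.2443, 0.0227, 0.0795, 0.0057 (working shown to 4 dp, full precision carried).
D = 0.0455² + 0.0057² + 0.4375² + 0.0057² + 0.0057² + 0.0114² + 0.1364² + 0.2443² + 0.0227² + 0.0795² + 0.0057² = 0.0021 + 0.0000 + 0.1914 + 0.0000 + 0.0000 + 0.0001 + 0.0186 + 0.0597 + 0.0005 + 0.0063 + 0.0000 = 0.2789.
So 1 − D = 0.7211, i.e. 0.72 to 2 decimal places.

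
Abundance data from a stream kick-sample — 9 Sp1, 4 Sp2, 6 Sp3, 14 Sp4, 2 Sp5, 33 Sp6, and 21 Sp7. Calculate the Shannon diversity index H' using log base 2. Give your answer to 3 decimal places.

2.363

Total N = 9+4+6+14+2+33+21 = 89, so the proportions are 0.10112, 0.04494, 0.06742, 0.1573, 0.02247, 0.37079, 0.23596 (working shown to 5 dp, full precision carried).
Each pᵢ log₂ pᵢ term: 0.10112×(-3.30581)=-0.33430, 0.04494×(-4.47573)=-0.20116, 0.06742×(-3.89077)=-0.26230, 0.1573×(-2.66838)=-0.41974, 0.02247×(-5.47573)=-0.12305, 0.37079×(-1.43134)=-0.53072, 0.23596×(-2.08342)=-0.49159.
Sum = -2.36286, so H' = 2.363.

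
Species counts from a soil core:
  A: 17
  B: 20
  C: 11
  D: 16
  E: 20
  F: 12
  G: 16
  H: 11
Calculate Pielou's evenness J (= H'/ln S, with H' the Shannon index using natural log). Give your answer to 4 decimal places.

Total N = 17+20+11+16+20+12+16+11 = 123, so the proportions are 0.138211, 0.162602, 0.089431, 0.130081, 0.162602, 0.097561, 0.130081, 0.089431 (working shown to 6 dp, full precision carried).
H' = −Σ pᵢ ln pᵢ = −((-0.273516) + (-0.295358) + (-0.215912) + (-0.265313) + (-0.295358) + (-0.227051) + (-0.265313) + (-0.215912)) = 2.053734.
With S = 8 species, ln S = 2.079442, so J = 2.053734/2.079442 = 0.987638, i.e. 0.9876 to 4 decimal places.

0.9876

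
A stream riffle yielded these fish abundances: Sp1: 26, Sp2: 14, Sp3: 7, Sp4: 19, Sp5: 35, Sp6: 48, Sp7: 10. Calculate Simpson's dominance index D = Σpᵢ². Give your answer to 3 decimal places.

Total N = 26+14+7+19+35+48+10 = 159, so the proportions are 0.16352, 0.08805, 0.04403, 0.1195, 0.22013, 0.30189, 0.06289 (working shown to 5 dp, full precision carried).
D = 0.16352² + 0.08805² + 0.04403² + 0.1195² + 0.22013² + 0.30189² + 0.06289² = 0.02674 + 0.00775 + 0.00194 + 0.01428 + 0.04846 + 0.09114 + 0.00396 = 0.19426.
To 3 decimal places, D = 0.194.

0.194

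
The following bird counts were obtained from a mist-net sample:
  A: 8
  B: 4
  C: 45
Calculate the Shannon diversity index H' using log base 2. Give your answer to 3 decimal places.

0.936

Total N = 8+4+45 = 57, so the proportions are 0.14035, 0.07018, 0.78947 (working shown to 5 dp, full precision carried).
Each pᵢ log₂ pᵢ term: 0.14035×(-2.83289)=-0.39760, 0.07018×(-3.83289)=-0.26897, 0.78947×(-0.34104)=-0.26924.
Sum = -0.93581, so H' = 0.936.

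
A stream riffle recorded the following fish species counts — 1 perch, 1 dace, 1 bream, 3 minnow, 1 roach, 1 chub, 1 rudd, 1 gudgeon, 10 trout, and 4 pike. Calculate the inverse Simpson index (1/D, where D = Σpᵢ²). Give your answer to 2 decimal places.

4.36

Total N = 1+1+1+3+1+1+1+1+10+4 = 24, so the proportions are 0.041667, 0.041667, 0.041667, 0.125, 0.041667, 0.041667, 0.041667, 0.041667, 0.416667, 0.166667 (working shown to 6 dp, full precision carried).
D = 0.041667² + 0.041667² + 0.041667² + 0.125² + 0.041667² + 0.041667² + 0.041667² + 0.041667² + 0.416667² + 0.166667² = 0.001736 + 0.001736 + 0.001736 + 0.015625 + 0.001736 + 0.001736 + 0.001736 + 0.001736 + 0.173611 + 0.027778 = 0.229167.
So 1/D = 4.3636, i.e. 4.36 to 2 decimal places.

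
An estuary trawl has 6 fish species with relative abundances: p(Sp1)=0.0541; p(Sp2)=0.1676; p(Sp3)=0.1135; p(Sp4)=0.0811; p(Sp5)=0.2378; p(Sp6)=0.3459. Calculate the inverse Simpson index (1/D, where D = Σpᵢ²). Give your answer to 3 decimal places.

4.412

D = 0.0541² + 0.1676² + 0.1135² + 0.0811² + 0.2378² + 0.3459² = 0.0029268 + 0.0280898 + 0.0128823 + 0.0065772 + 0.0565488 + 0.1196468 = 0.2266717 (working shown to 7 dp, full precision carried).
So 1/D = 4.41167, i.e. 4.412 to 3 decimal places.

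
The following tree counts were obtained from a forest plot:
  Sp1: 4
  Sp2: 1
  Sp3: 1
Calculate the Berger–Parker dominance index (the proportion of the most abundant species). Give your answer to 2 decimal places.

Total N = 4+1+1 = 6, so the proportions are 0.6667, 0.1667, 0.1667 (working shown to 4 dp, full precision carried).
The largest proportion is 0.6667, i.e. d = 0.67 to 2 decimal places.

0.67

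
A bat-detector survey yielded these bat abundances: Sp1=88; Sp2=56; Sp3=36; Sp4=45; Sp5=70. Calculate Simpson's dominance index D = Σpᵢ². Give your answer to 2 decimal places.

0.22

Total N = 88+56+36+45+70 = 295, so the proportions are 0.2983, 0.1898, 0.122, 0.1525, 0.2373 (working shown to 4 dp, full precision carried).
D = 0.2983² + 0.1898² + 0.122² + 0.1525² + 0.2373² = 0.0890 + 0.0360 + 0.0149 + 0.0233 + 0.0563 = 0.2195.
To 2 decimal places, D = 0.22.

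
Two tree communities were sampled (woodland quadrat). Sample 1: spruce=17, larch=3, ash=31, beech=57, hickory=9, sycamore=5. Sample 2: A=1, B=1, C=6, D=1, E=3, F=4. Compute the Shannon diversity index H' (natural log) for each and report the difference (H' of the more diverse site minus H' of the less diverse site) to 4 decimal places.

Sample 1: N=122, proportions 0.139344, 0.02459, 0.254098, 0.467213, 0.07377, 0.040984, giving H' = 1.392626 (working shown to 6 dp, full precision carried).
Sample 2: N=16, proportions 0.0625, 0.0625, 0.375, 0.0625, 0.1875, 0.25, giving H' = 1.548116.
Difference = |1.392626 − 1.548116| = 0.155490, i.e. 0.1555 to 4 decimal places.

0.1555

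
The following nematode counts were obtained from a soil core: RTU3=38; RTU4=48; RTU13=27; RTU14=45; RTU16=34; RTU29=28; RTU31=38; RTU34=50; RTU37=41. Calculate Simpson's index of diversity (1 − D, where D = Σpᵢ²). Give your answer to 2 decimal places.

Total N = 38+48+27+45+34+28+38+50+41 = 349, so the proportions are 0.1089, 0.1375, 0.0774, 0.1289, 0.0974, 0.0802, 0.1089, 0.1433, 0.1175 (working shown to 4 dp, full precision carried).
D = 0.1089² + 0.1375² + 0.0774² + 0.1289² + 0.0974² + 0.0802² + 0.1089² + 0.1433² + 0.1175² = 0.0119 + 0.0189 + 0.0060 + 0.0166 + 0.0095 + 0.0064 + 0.0119 + 0.0205 + 0.0138 = 0.1155.
So 1 − D = 0.8845, i.e. 0.88 to 2 decimal places.

0.88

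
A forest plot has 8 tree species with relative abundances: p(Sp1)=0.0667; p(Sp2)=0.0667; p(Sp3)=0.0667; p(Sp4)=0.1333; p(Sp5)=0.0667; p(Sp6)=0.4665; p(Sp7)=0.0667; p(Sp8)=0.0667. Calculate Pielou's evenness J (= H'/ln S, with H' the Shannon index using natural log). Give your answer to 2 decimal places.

H' = −Σ pᵢ ln pᵢ = −((-0.1806) + (-0.1806) + (-0.1806) + (-0.2686) + (-0.1806) + (-0.3557) + (-0.1806) + (-0.1806)) = 1.7079 (working shown to 4 dp, full precision carried).
With S = 8 species, ln S = 2.0794, so J = 1.7079/2.0794 = 0.8213, i.e. 0.82 to 2 decimal places.

0.82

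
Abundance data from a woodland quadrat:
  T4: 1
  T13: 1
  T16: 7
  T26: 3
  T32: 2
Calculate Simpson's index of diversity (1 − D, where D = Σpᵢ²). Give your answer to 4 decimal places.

Total N = 1+1+7+3+2 = 14, so the proportions are 0.071429, 0.071429, 0.5, 0.214286, 0.142857 (working shown to 6 dp, full precision carried).
D = 0.071429² + 0.071429² + 0.5² + 0.214286² + 0.142857² = 0.005102 + 0.005102 + 0.250000 + 0.045918 + 0.020408 = 0.326531.
So 1 − D = 0.673469, i.e. 0.6735 to 4 decimal places.

0.6735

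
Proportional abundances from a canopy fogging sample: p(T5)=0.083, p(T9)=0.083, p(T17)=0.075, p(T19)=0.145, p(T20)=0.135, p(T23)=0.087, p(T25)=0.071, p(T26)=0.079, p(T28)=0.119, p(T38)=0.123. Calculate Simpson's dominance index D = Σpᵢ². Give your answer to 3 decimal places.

D = 0.083² + 0.083² + 0.075² + 0.145² + 0.135² + 0.087² + 0.071² + 0.079² + 0.119² + 0.123² = 0.00689 + 0.00689 + 0.00562 + 0.02102 + 0.01823 + 0.00757 + 0.00504 + 0.00624 + 0.01416 + 0.01513 = 0.10679 (working shown to 5 dp, full precision carried).
To 3 decimal places, D = 0.107.

0.107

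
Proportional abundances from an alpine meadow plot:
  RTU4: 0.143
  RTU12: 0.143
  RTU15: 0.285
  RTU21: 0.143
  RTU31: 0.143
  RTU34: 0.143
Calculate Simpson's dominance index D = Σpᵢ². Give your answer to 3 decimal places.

0.183

D = 0.143² + 0.143² + 0.285² + 0.143² + 0.143² + 0.143² = 0.02045 + 0.02045 + 0.08122 + 0.02045 + 0.02045 + 0.02045 = 0.18347 (working shown to 5 dp, full precision carried).
To 3 decimal places, D = 0.183.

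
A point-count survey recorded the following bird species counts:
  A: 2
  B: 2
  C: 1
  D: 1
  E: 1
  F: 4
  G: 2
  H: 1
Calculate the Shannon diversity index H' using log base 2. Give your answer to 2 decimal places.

Total N = 2+2+1+1+1+4+2+1 = 14, so the proportions are 0.1429, 0.1429, 0.0714, 0.0714, 0.0714, 0.2857, 0.1429, 0.0714 (working shown to 4 dp, full precision carried).
Each pᵢ log₂ pᵢ term: 0.1429×(-2.8074)=-0.4011, 0.1429×(-2.8074)=-0.4011, 0.0714×(-3.8074)=-0.2720, 0.0714×(-3.8074)=-0.2720, 0.0714×(-3.8074)=-0.2720, 0.2857×(-1.8074)=-0.5164, 0.1429×(-2.8074)=-0.4011, 0.0714×(-3.8074)=-0.2720.
Sum = -2.8074, so H' = 2.81.

2.81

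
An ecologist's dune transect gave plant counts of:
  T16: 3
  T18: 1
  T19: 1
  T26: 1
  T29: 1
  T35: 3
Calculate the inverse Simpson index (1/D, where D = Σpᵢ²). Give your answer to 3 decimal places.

Total N = 3+1+1+1+1+3 = 10, so the proportions are 0.3, 0.1, 0.1, 0.1, 0.1, 0.3 (working shown to 7 dp, full precision carried).
D = 0.3² + 0.1² + 0.1² + 0.1² + 0.1² + 0.3² = 0.0900000 + 0.0100000 + 0.0100000 + 0.0100000 + 0.0100000 + 0.0900000 = 0.2200000.
So 1/D = 4.54545, i.e. 4.545 to 3 decimal places.

4.545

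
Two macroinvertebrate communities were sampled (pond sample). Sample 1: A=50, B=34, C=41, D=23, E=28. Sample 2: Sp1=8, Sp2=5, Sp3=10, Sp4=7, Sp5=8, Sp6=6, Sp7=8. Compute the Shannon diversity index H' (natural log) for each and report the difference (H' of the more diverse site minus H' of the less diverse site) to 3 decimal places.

Sample 1: N=176, proportions 0.284091, 0.193182, 0.232955, 0.130682, 0.159091, giving H' = 1.572916 (working shown to 6 dp, full precision carried).
Sample 2: N=52, proportions 0.153846, 0.096154, 0.192308, 0.134615, 0.153846, 0.115385, 0.153846, giving H' = 1.925252.
Difference = |1.572916 − 1.925252| = 0.352336, i.e. 0.352 to 3 decimal places.

0.352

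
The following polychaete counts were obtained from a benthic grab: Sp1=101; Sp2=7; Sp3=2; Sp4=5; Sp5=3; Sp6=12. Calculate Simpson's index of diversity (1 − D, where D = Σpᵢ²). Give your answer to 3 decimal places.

Total N = 101+7+2+5+3+12 = 130, so the proportions are 0.77692, 0.05385, 0.01538, 0.03846, 0.02308, 0.09231 (working shown to 5 dp, full precision carried).
D = 0.77692² + 0.05385² + 0.01538² + 0.03846² + 0.02308² + 0.09231² = 0.60361 + 0.00290 + 0.00024 + 0.00148 + 0.00053 + 0.00852 = 0.61728.
So 1 − D = 0.38272, i.e. 0.383 to 3 decimal places.

0.383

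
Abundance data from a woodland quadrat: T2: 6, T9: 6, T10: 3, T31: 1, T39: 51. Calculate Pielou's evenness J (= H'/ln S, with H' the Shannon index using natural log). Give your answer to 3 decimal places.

Total N = 6+6+3+1+51 = 67, so the proportions are 0.08955, 0.08955, 0.04478, 0.01493, 0.76119 (working shown to 5 dp, full precision carried).
H' = −Σ pᵢ ln pᵢ = −((-0.21608) + (-0.21608) + (-0.13908) + (-0.06276) + (-0.20770)) = 0.84171.
With S = 5 species, ln S = 1.60944, so J = 0.84171/1.60944 = 0.52298, i.e. 0.523 to 3 decimal places.

0.523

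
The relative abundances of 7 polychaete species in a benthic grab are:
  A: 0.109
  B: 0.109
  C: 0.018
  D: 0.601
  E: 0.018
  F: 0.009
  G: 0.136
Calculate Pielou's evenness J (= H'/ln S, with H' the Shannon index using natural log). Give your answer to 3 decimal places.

0.641

H' = −Σ pᵢ ln pᵢ = −((-0.24159) + (-0.24159) + (-0.07231) + (-0.30601) + (-0.07231) + (-0.04239) + (-0.27133)) = 1.24754 (working shown to 5 dp, full precision carried).
With S = 7 species, ln S = 1.94591, so J = 1.24754/1.94591 = 0.64111, i.e. 0.641 to 3 decimal places.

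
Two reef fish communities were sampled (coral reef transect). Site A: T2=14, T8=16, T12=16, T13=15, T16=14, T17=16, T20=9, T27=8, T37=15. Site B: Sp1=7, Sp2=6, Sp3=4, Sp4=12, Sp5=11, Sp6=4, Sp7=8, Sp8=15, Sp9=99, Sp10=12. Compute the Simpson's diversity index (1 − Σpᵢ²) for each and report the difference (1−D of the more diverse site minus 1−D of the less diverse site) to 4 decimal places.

Site A: N=123, proportions 0.1138211, 0.1300813, 0.1300813, 0.1219512, 0.1138211, 0.1300813, 0.0731707, 0.0650407, 0.1219512, giving 1−D = 0.8839976 (working shown to 7 dp, full precision carried).
Site B: N=178, proportions 0.0393258, 0.0337079, 0.0224719, 0.0674157, 0.0617978, 0.0224719, 0.0449438, 0.0842697, 0.5561798, 0.0674157, giving 1−D = 0.6649413.
Difference = |0.8839976 − 0.6649413| = 0.2190563, i.e. 0.2191 to 4 decimal places.

0.2191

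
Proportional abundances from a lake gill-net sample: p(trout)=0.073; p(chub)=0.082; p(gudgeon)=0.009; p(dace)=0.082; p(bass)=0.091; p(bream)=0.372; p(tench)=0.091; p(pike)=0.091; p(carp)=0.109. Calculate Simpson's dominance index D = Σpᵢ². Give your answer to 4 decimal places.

D = 0.073² + 0.082² + 0.009² + 0.082² + 0.091² + 0.372² + 0.091² + 0.091² + 0.109² = 0.005329 + 0.006724 + 0.000081 + 0.006724 + 0.008281 + 0.138384 + 0.008281 + 0.008281 + 0.011881 = 0.193966 (working shown to 6 dp, full precision carried).
To 4 decimal places, D = 0.1940.

0.1940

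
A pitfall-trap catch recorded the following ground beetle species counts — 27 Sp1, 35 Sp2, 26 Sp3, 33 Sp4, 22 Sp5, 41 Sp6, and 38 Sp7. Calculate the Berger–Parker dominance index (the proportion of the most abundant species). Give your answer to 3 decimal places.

0.185

Total N = 27+35+26+33+22+41+38 = 222, so the proportions are 0.12162, 0.15766, 0.11712, 0.14865, 0.0991, 0.18468, 0.17117 (working shown to 5 dp, full precision carried).
The largest proportion is 0.18468, i.e. d = 0.185 to 3 decimal places.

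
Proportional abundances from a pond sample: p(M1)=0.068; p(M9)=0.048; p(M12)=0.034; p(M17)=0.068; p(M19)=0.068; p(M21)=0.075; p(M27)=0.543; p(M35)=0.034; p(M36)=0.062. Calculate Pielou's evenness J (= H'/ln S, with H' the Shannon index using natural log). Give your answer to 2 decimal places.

0.74

H' = −Σ pᵢ ln pᵢ = −((-0.1828) + (-0.1458) + (-0.1150) + (-0.1828) + (-0.1828) + (-0.1943) + (-0.3316) + (-0.1150) + (-0.1724)) = 1.6223 (working shown to 4 dp, full precision carried).
With S = 9 species, ln S = 2.1972, so J = 1.6223/2.1972 = 0.7384, i.e. 0.74 to 2 decimal places.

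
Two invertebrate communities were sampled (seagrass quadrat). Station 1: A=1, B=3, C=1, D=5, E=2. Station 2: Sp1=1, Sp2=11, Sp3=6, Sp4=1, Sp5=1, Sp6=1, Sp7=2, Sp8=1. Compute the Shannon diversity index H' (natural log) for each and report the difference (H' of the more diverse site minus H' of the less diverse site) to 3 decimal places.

0.149

Station 1: N=12, proportions 0.08333, 0.25, 0.08333, 0.41667, 0.16667, giving H' = 1.42413 (working shown to 5 dp, full precision carried).
Station 2: N=24, proportions 0.04167, 0.45833, 0.25, 0.04167, 0.04167, 0.04167, 0.08333, 0.04167, giving H' = 1.57332.
Difference = |1.42413 − 1.57332| = 0.14919, i.e. 0.149 to 3 decimal places.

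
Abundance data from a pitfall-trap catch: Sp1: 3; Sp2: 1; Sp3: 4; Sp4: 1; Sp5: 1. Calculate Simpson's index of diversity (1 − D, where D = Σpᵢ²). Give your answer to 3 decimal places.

Total N = 3+1+4+1+1 = 10, so the proportions are 0.3, 0.1, 0.4, 0.1, 0.1 (working shown to 5 dp, full precision carried).
D = 0.3² + 0.1² + 0.4² + 0.1² + 0.1² = 0.09000 + 0.01000 + 0.16000 + 0.01000 + 0.01000 = 0.28000.
So 1 − D = 0.72000, i.e. 0.720 to 3 decimal places.

0.720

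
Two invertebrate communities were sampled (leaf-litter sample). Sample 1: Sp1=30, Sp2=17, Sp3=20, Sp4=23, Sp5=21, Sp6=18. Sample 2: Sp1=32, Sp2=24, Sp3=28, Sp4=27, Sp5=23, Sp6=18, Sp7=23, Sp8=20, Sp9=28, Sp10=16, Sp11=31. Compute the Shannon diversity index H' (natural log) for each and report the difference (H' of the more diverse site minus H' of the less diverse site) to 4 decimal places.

Sample 1: N=129, proportions 0.232558, 0.131783, 0.155039, 0.178295, 0.162791, 0.139535, giving H' = 1.773043 (working shown to 6 dp, full precision carried).
Sample 2: N=270, proportions 0.118519, 0.088889, 0.103704, 0.1, 0.085185, 0.066667, 0.085185, 0.074074, 0.103704, 0.059259, 0.114815, giving H' = 2.377100.
Difference = |1.773043 − 2.377100| = 0.604057, i.e. 0.6041 to 4 decimal places.

0.6041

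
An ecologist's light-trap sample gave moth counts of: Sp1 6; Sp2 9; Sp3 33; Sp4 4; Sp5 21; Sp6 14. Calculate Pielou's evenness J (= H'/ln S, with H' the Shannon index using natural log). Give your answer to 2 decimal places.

0.87

Total N = 6+9+33+4+21+14 = 87, so the proportions are 0.069, 0.1034, 0.3793, 0.046, 0.2414, 0.1609 (working shown to 4 dp, full precision carried).
H' = −Σ pᵢ ln pᵢ = −((-0.1844) + (-0.2347) + (-0.3677) + (-0.1416) + (-0.3431) + (-0.2940)) = 1.5655.
With S = 6 species, ln S = 1.7918, so J = 1.5655/1.7918 = 0.8737, i.e. 0.87 to 2 decimal places.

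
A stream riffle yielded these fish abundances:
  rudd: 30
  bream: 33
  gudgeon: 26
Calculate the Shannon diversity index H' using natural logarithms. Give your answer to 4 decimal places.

1.0939

Total N = 30+33+26 = 89, so the proportions are 0.337079, 0.370787, 0.292135 (working shown to 6 dp, full precision carried).
Each pᵢ ln pᵢ term: 0.337079×(-1.087439)=-0.366552, 0.370787×(-0.992129)=-0.367868, 0.292135×(-1.230540)=-0.359484.
Sum = -1.093904, so H' = 1.0939.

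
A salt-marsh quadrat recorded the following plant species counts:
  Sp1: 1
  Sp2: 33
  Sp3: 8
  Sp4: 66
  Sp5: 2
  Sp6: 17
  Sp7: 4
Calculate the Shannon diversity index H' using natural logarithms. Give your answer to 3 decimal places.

Total N = 1+33+8+66+2+17+4 = 131, so the proportions are 0.00763, 0.25191, 0.06107, 0.50382, 0.01527, 0.12977, 0.03053 (working shown to 5 dp, full precision carried).
Each pᵢ ln pᵢ term: 0.00763×(-4.87520)=-0.03722, 0.25191×(-1.37869)=-0.34730, 0.06107×(-2.79576)=-0.17073, 0.50382×(-0.68554)=-0.34539, 0.01527×(-4.18205)=-0.06385, 0.12977×(-2.04198)=-0.26499, 0.03053×(-3.48890)=-0.10653.
Sum = -1.33601, so H' = 1.336.

1.336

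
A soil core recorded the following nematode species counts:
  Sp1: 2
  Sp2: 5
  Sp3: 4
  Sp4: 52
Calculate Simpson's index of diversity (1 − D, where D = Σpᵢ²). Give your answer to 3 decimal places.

Total N = 2+5+4+52 = 63, so the proportions are 0.03175, 0.07937, 0.06349, 0.8254 (working shown to 5 dp, full precision carried).
D = 0.03175² + 0.07937² + 0.06349² + 0.8254² = 0.00101 + 0.00630 + 0.00403 + 0.68128 = 0.69262.
So 1 − D = 0.30738, i.e. 0.307 to 3 decimal places.

0.307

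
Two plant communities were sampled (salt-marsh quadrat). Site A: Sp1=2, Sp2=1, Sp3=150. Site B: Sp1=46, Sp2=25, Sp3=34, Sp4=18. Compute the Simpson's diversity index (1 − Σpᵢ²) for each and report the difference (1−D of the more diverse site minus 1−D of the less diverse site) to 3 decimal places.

0.682

Site A: N=153, proportions 0.01307, 0.00654, 0.98039, giving 1−D = 0.03862 (working shown to 5 dp, full precision carried).
Site B: N=123, proportions 0.37398, 0.20325, 0.27642, 0.14634, giving 1−D = 0.72100.
Difference = |0.03862 − 0.72100| = 0.68238, i.e. 0.682 to 3 decimal places.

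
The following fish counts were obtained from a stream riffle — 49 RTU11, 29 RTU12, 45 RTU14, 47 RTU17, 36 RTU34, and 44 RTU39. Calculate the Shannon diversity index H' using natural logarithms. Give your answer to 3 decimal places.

Total N = 49+29+45+47+36+44 = 250, so the proportions are 0.196, 0.116, 0.18, 0.188, 0.144, 0.176 (working shown to 5 dp, full precision carried).
Each pᵢ ln pᵢ term: 0.196×(-1.62964)=-0.31941, 0.116×(-2.15417)=-0.24988, 0.18×(-1.71480)=-0.30866, 0.188×(-1.67131)=-0.31421, 0.144×(-1.93794)=-0.27906, 0.176×(-1.73727)=-0.30576.
Sum = -1.77699, so H' = 1.777.

1.777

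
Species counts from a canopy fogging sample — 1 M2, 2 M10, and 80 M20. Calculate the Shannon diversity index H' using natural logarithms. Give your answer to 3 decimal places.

0.178

Total N = 1+2+80 = 83, so the proportions are 0.012048, 0.024096, 0.963855 (working shown to 6 dp, full precision carried).
Each pᵢ ln pᵢ term: 0.012048×(-4.418841)=-0.053239, 0.024096×(-3.725693)=-0.089776, 0.963855×(-0.036814)=-0.035483.
Sum = -0.178498, so H' = 0.178.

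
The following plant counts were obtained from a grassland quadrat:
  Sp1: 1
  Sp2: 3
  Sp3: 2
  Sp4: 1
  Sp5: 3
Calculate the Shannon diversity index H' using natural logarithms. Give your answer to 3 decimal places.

1.505

Total N = 1+3+2+1+3 = 10, so the proportions are 0.1, 0.3, 0.2, 0.1, 0.3 (working shown to 5 dp, full precision carried).
Each pᵢ ln pᵢ term: 0.1×(-2.30259)=-0.23026, 0.3×(-1.20397)=-0.36119, 0.2×(-1.60944)=-0.32189, 0.1×(-2.30259)=-0.23026, 0.3×(-1.20397)=-0.36119.
Sum = -1.50479, so H' = 1.505.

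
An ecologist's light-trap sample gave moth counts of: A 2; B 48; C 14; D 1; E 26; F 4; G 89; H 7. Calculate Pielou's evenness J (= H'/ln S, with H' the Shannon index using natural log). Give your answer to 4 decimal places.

Total N = 2+48+14+1+26+4+89+7 = 191, so the proportions are 0.010471, 0.251309, 0.073298, 0.005236, 0.136126, 0.020942, 0.465969, 0.036649 (working shown to 6 dp, full precision carried).
H' = −Σ pᵢ ln pᵢ = −((-0.047740) + (-0.347076) + (-0.191545) + (-0.027499) + (-0.271459) + (-0.080963) + (-0.355831) + (-0.121176)) = 1.443287.
With S = 8 species, ln S = 2.079442, so J = 1.443287/2.079442 = 0.694074, i.e. 0.6941 to 4 decimal places.

0.6941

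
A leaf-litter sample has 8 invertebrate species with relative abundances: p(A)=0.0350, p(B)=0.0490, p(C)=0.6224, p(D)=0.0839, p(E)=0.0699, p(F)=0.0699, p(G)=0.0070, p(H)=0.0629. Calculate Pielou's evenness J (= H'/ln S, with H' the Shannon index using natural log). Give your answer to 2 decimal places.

0.65

H' = −Σ pᵢ ln pᵢ = −((-0.1173) + (-0.1478) + (-0.2951) + (-0.2079) + (-0.1860) + (-0.1860) + (-0.0347) + (-0.1740)) = 1.3488 (working shown to 4 dp, full precision carried).
With S = 8 species, ln S = 2.0794, so J = 1.3488/2.0794 = 0.6487, i.e. 0.65 to 2 decimal places.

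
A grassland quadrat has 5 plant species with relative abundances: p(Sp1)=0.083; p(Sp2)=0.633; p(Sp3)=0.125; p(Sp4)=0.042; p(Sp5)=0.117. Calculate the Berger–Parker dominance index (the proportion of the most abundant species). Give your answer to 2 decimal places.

The largest proportion is 0.633, i.e. d = 0.63 to 2 decimal places.

0.63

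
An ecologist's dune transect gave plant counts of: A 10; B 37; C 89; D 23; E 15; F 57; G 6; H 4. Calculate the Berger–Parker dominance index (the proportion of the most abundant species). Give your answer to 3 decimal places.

0.369

Total N = 10+37+89+23+15+57+6+4 = 241, so the proportions are 0.04149, 0.15353, 0.36929, 0.09544, 0.06224, 0.23651, 0.0249, 0.0166 (working shown to 5 dp, full precision carried).
The largest proportion is 0.36929, i.e. d = 0.369 to 3 decimal places.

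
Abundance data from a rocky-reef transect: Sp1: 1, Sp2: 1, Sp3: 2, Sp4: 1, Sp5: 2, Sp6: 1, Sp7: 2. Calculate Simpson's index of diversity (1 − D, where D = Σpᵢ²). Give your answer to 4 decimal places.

0.8400

Total N = 1+1+2+1+2+1+2 = 10, so the proportions are 0.1, 0.1, 0.2, 0.1, 0.2, 0.1, 0.2 (working shown to 6 dp, full precision carried).
D = 0.1² + 0.1² + 0.2² + 0.1² + 0.2² + 0.1² + 0.2² = 0.010000 + 0.010000 + 0.040000 + 0.010000 + 0.040000 + 0.010000 + 0.040000 = 0.160000.
So 1 − D = 0.840000, i.e. 0.8400 to 4 decimal places.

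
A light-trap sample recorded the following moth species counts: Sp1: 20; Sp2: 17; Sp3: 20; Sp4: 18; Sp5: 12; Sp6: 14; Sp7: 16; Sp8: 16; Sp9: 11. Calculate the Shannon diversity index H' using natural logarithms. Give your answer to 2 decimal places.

2.18

Total N = 20+17+20+18+12+14+16+16+11 = 144, so the proportions are 0.1389, 0.1181, 0.1389, 0.125, 0.0833, 0.0972, 0.1111, 0.1111, 0.0764 (working shown to 4 dp, full precision carried).
Each pᵢ ln pᵢ term: 0.1389×(-1.9741)=-0.2742, 0.1181×(-2.1366)=-0.2522, 0.1389×(-1.9741)=-0.2742, 0.125×(-2.0794)=-0.2599, 0.0833×(-2.4849)=-0.2071, 0.0972×(-2.3308)=-0.2266, 0.1111×(-2.1972)=-0.2441, 0.1111×(-2.1972)=-0.2441, 0.0764×(-2.5719)=-0.1965.
Sum = -2.1789, so H' = 2.18.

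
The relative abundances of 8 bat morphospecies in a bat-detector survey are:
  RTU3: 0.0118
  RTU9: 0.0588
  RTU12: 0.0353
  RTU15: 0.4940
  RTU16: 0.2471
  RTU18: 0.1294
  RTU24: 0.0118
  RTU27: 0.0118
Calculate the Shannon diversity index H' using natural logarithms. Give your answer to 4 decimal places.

1.4002

Each pᵢ ln pᵢ term (working shown to 6 dp, full precision carried): 0.0118×(-4.439656)=-0.052388, 0.0588×(-2.833613)=-0.166616, 0.0353×(-3.343872)=-0.118039, 0.494×(-0.705220)=-0.348379, 0.2471×(-1.397962)=-0.345436, 0.1294×(-2.044847)=-0.264603, 0.0118×(-4.439656)=-0.052388, 0.0118×(-4.439656)=-0.052388.
Sum = -1.400237, so H' = 1.4002.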